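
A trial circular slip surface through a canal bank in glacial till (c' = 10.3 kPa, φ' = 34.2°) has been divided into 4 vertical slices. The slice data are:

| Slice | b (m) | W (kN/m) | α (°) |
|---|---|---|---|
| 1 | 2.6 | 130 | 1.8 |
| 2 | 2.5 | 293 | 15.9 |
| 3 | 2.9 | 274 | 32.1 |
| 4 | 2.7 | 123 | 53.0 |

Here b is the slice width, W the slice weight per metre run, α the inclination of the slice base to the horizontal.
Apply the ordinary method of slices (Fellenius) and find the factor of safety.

FS = 1.90

Ordinary method of slices: FS = Σ[c'·Δl_i + (W_i cosα_i)·tanφ'] / Σ W_i sinα_i, with Δl_i = b_i / cosα_i.
Slice 1: Δl = 2.6/cos1.8° = 2.601 m; N'_1 = 130·cos1.8° = 129.9; c'Δl = 26.79; W sinα = 4.1
Slice 2: Δl = 2.5/cos15.9° = 2.599 m; N'_2 = 293·cos15.9° = 281.8; c'Δl = 26.77; W sinα = 80.3
Slice 3: Δl = 2.9/cos32.1° = 3.423 m; N'_3 = 274·cos32.1° = 232.1; c'Δl = 35.26; W sinα = 145.6
Slice 4: Δl = 2.7/cos53.0° = 4.486 m; N'_4 = 123·cos53.0° = 74.0; c'Δl = 46.21; W sinα = 98.2
Σc'Δl = 135.0 kN/m; ΣN' = 717.9 kN/m; ΣW sinα = 328.2 kN/m
Resisting = 135.0 + 717.9·tan34.2° = 135.0 + 487.9 = 622.9 kN/m
FS = 622.9 / 328.2 = 1.898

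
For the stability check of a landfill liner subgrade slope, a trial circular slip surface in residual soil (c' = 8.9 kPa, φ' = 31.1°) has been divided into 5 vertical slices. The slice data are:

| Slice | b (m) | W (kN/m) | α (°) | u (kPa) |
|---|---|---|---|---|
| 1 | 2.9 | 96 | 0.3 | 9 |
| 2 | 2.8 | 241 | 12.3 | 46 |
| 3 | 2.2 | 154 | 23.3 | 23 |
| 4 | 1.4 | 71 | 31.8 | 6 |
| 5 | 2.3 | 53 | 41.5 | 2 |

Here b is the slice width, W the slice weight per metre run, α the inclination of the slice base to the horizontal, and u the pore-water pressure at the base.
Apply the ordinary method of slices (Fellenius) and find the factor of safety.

FS = 1.74

Ordinary method of slices: FS = Σ[c'·Δl_i + (W_i cosα_i − u_i·Δl_i)·tanφ'] / Σ W_i sinα_i, with Δl_i = b_i / cosα_i.
Slice 1: Δl = 2.9/cos0.3° = 2.900 m; N'_1 = 96·cos0.3° − 9·2.900 = 69.9; c'Δl = 25.81; W sinα = 0.5
Slice 2: Δl = 2.8/cos12.3° = 2.866 m; N'_2 = 241·cos12.3° − 46·2.866 = 103.6; c'Δl = 25.51; W sinα = 51.3
Slice 3: Δl = 2.2/cos23.3° = 2.395 m; N'_3 = 154·cos23.3° − 23·2.395 = 86.3; c'Δl = 21.32; W sinα = 60.9
Slice 4: Δl = 1.4/cos31.8° = 1.647 m; N'_4 = 71·cos31.8° − 6·1.647 = 50.5; c'Δl = 14.66; W sinα = 37.4
Slice 5: Δl = 2.3/cos41.5° = 3.071 m; N'_5 = 53·cos41.5° − 2·3.071 = 33.6; c'Δl = 27.33; W sinα = 35.1
Σc'Δl = 114.6 kN/m; ΣN' = 343.9 kN/m; ΣW sinα = 185.3 kN/m
Resisting = 114.6 + 343.9·tan31.1° = 114.6 + 207.5 = 322.1 kN/m
FS = 322.1 / 185.3 = 1.738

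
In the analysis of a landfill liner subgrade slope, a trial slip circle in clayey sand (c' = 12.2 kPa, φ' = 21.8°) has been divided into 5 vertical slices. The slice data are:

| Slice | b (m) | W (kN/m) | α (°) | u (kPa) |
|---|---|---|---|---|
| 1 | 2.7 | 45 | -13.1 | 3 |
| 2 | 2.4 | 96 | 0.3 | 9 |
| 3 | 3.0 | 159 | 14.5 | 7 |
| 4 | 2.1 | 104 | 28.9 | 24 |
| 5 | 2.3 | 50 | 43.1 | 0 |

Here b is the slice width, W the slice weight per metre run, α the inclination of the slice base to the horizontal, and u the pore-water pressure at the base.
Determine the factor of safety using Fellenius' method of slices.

FS = 2.56

Ordinary method of slices: FS = Σ[c'·Δl_i + (W_i cosα_i − u_i·Δl_i)·tanφ'] / Σ W_i sinα_i, with Δl_i = b_i / cosα_i.
Slice 1: Δl = 2.7/cos(-13.1°) = 2.772 m; N'_1 = 45·cos(-13.1°) − 3·2.772 = 35.5; c'Δl = 33.82; W sinα = -10.2
Slice 2: Δl = 2.4/cos0.3° = 2.400 m; N'_2 = 96·cos0.3° − 9·2.400 = 74.4; c'Δl = 29.28; W sinα = 0.5
Slice 3: Δl = 3.0/cos14.5° = 3.099 m; N'_3 = 159·cos14.5° − 7·3.099 = 132.2; c'Δl = 37.80; W sinα = 39.8
Slice 4: Δl = 2.1/cos28.9° = 2.399 m; N'_4 = 104·cos28.9° − 24·2.399 = 33.5; c'Δl = 29.26; W sinα = 50.3
Slice 5: Δl = 2.3/cos43.1° = 3.150 m; N'_5 = 50·cos43.1° − 0·3.150 = 36.5; c'Δl = 38.43; W sinα = 34.2
Σc'Δl = 168.6 kN/m; ΣN' = 312.1 kN/m; ΣW sinα = 114.5 kN/m
Resisting = 168.6 + 312.1·tan21.8° = 168.6 + 124.8 = 293.4 kN/m
FS = 293.4 / 114.5 = 2.562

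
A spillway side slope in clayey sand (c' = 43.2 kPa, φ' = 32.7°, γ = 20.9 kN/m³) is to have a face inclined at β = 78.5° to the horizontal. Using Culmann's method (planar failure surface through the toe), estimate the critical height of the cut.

H_c = 22.51 m

Culmann's analysis gives the critical failure plane at α_cr = (β + φ')/2 = (78.5 + 32.7)/2 = 55.6°, and the critical height
H_c = (4c'/γ) · sinβ cosφ' / [1 − cos(β − φ')]
    = (4·43.2/20.9) · sin78.5°·cos32.7° / [1 − cos(45.8°)]
    = 8.268 · 0.9799·0.8415 / [1 − 0.6972]
    = 8.268 · 0.8246 / 0.3028
    = 22.51 m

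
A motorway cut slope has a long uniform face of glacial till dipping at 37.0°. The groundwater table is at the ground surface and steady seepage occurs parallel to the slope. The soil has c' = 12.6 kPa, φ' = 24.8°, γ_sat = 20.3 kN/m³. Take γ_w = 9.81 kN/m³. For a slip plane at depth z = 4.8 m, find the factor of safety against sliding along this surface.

With seepage parallel to the slope and the water table at the surface, the effective normal stress on the slip plane uses the buoyant unit weight γ' = γ_sat − γ_w while the driving shear stress uses γ_sat:
FS = [c' + γ' z cos²β tanφ'] / [γ_sat z sinβ cosβ]
γ' = 20.3 − 9.81 = 10.49 kN/m³
Numerator = 12.6 + 10.49·4.8·cos²37.0°·tan24.8° = 12.6 + 10.49·4.8·0.6378·0.4621 = 27.439 kPa
Denominator = 20.3·4.8·sin37.0°·cos37.0° = 20.3·4.8·0.6018·0.7986 = 46.833 kPa
FS = 27.439 / 46.833 = 0.586

FS = 0.59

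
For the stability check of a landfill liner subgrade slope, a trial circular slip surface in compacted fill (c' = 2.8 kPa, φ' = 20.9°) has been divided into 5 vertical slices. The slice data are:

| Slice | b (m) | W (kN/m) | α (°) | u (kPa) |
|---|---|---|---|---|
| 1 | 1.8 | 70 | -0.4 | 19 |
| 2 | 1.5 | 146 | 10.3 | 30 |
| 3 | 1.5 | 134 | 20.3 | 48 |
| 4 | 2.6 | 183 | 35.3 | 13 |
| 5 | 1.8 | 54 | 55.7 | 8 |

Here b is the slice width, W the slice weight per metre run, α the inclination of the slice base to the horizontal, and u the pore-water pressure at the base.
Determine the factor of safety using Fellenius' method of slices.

FS = 0.65

Ordinary method of slices: FS = Σ[c'·Δl_i + (W_i cosα_i − u_i·Δl_i)·tanφ'] / Σ W_i sinα_i, with Δl_i = b_i / cosα_i.
Slice 1: Δl = 1.8/cos(-0.4°) = 1.800 m; N'_1 = 70·cos(-0.4°) − 19·1.800 = 35.8; c'Δl = 5.04; W sinα = -0.5
Slice 2: Δl = 1.5/cos10.3° = 1.525 m; N'_2 = 146·cos10.3° − 30·1.525 = 97.9; c'Δl = 4.27; W sinα = 26.1
Slice 3: Δl = 1.5/cos20.3° = 1.599 m; N'_3 = 134·cos20.3° − 48·1.599 = 48.9; c'Δl = 4.48; W sinα = 46.5
Slice 4: Δl = 2.6/cos35.3° = 3.186 m; N'_4 = 183·cos35.3° − 13·3.186 = 107.9; c'Δl = 8.92; W sinα = 105.7
Slice 5: Δl = 1.8/cos55.7° = 3.194 m; N'_5 = 54·cos55.7° − 8·3.194 = 4.9; c'Δl = 8.94; W sinα = 44.6
Σc'Δl = 31.7 kN/m; ΣN' = 295.4 kN/m; ΣW sinα = 222.5 kN/m
Resisting = 31.7 + 295.4·tan20.9° = 31.7 + 112.8 = 144.5 kN/m
FS = 144.5 / 222.5 = 0.649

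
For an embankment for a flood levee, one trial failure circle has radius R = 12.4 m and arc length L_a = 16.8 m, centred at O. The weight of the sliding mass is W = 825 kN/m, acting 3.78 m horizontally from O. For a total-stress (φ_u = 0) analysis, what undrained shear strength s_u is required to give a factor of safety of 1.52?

FS = s_u·L_a·R / (W·d), so s_u = FS·W·d / (L_a·R).
s_u = 1.52·825·3.78 / (16.80·12.4) = 4740.1 / 208.32 = 22.75 kPa

s_u = 22.8 kPa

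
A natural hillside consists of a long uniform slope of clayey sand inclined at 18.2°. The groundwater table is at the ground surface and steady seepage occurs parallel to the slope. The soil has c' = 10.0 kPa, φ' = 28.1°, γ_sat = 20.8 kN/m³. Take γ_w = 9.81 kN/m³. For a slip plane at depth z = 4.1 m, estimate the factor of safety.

With seepage parallel to the slope and the water table at the surface, the effective normal stress on the slip plane uses the buoyant unit weight γ' = γ_sat − γ_w while the driving shear stress uses γ_sat:
FS = [c' + γ' z cos²β tanφ'] / [γ_sat z sinβ cosβ]
γ' = 20.8 − 9.81 = 10.99 kN/m³
Numerator = 10.0 + 10.99·4.1·cos²18.2°·tan28.1° = 10.0 + 10.99·4.1·0.9024·0.5340 = 31.712 kPa
Denominator = 20.8·4.1·sin18.2°·cos18.2° = 20.8·4.1·0.3123·0.9500 = 25.303 kPa
FS = 31.712 / 25.303 = 1.253

FS = 1.25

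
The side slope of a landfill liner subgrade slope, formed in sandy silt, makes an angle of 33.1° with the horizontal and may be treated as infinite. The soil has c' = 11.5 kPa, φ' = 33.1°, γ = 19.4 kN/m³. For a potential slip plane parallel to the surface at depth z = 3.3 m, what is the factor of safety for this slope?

For an infinite slope with a slip plane parallel to the surface (no pore pressure): FS = [c' + γz cos²β tanφ'] / [γz sinβ cosβ].
γz = 19.4·3.3 = 64.02 kN/m²
Numerator = 11.5 + 64.02·cos²33.1°·tan33.1° = 11.5 + 64.02·0.7018·0.6519 = 40.788 kPa
Denominator = 64.02·sin33.1°·cos33.1° = 64.02·0.5461·0.8377 = 29.288 kPa
FS = 40.788 / 29.288 = 1.393

FS = 1.39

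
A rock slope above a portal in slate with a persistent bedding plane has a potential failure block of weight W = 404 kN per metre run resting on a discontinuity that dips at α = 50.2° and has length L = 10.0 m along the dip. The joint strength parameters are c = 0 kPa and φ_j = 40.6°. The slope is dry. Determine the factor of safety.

FS = 0.71

Resolving the block weight along and normal to the plane and applying the Mohr–Coulomb strength on the joint:
N' = W cosα = 404·cos50.2° = 258.6 kN/m
Driving force T = W sinα = 404·sin50.2° = 310.4 kN/m
Resisting force R = c·L + N'·tanφ_j = 0·10.0 + 258.6·tan40.6° = 0.0 + 221.7 = 221.7 kN/m
FS = R / T = 221.7 / 310.4 = 0.714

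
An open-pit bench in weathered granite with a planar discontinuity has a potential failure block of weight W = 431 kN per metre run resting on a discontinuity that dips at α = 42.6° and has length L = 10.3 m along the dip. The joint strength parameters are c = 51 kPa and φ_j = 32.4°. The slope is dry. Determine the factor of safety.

FS = 2.49

Resolving the block weight along and normal to the plane and applying the Mohr–Coulomb strength on the joint:
N' = W cosα = 431·cos42.6° = 317.3 kN/m
Driving force T = W sinα = 431·sin42.6° = 291.7 kN/m
Resisting force R = c·L + N'·tanφ_j = 51·10.3 + 317.3·tan32.4° = 525.3 + 201.3 = 726.6 kN/m
FS = R / T = 726.6 / 291.7 = 2.491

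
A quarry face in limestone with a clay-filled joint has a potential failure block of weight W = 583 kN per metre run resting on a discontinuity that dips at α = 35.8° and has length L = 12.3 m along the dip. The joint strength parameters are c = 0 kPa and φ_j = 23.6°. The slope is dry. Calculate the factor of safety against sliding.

FS = 0.61

Resolving the block weight along and normal to the plane and applying the Mohr–Coulomb strength on the joint:
N' = W cosα = 583·cos35.8° = 472.9 kN/m
Driving force T = W sinα = 583·sin35.8° = 341.0 kN/m
Resisting force R = c·L + N'·tanφ_j = 0·12.3 + 472.9·tan23.6° = 0.0 + 206.6 = 206.6 kN/m
FS = R / T = 206.6 / 341.0 = 0.606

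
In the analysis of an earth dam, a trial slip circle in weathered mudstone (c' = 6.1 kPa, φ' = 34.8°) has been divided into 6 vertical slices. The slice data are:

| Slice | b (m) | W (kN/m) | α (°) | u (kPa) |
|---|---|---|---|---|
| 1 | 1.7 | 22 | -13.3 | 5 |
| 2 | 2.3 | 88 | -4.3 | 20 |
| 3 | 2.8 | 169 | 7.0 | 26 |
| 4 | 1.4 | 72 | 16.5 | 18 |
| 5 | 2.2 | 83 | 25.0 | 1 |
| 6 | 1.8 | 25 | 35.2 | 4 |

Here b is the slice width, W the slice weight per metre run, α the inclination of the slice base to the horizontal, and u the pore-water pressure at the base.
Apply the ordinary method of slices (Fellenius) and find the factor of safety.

Ordinary method of slices: FS = Σ[c'·Δl_i + (W_i cosα_i − u_i·Δl_i)·tanφ'] / Σ W_i sinα_i, with Δl_i = b_i / cosα_i.
Slice 1: Δl = 1.7/cos(-13.3°) = 1.747 m; N'_1 = 22·cos(-13.3°) − 5·1.747 = 12.7; c'Δl = 10.66; W sinα = -5.1
Slice 2: Δl = 2.3/cos(-4.3°) = 2.306 m; N'_2 = 88·cos(-4.3°) − 20·2.306 = 41.6; c'Δl = 14.07; W sinα = -6.6
Slice 3: Δl = 2.8/cos7.0° = 2.821 m; N'_3 = 169·cos7.0° − 26·2.821 = 94.4; c'Δl = 17.21; W sinα = 20.6
Slice 4: Δl = 1.4/cos16.5° = 1.460 m; N'_4 = 72·cos16.5° − 18·1.460 = 42.8; c'Δl = 8.91; W sinα = 20.4
Slice 5: Δl = 2.2/cos25.0° = 2.427 m; N'_5 = 83·cos25.0° − 1·2.427 = 72.8; c'Δl = 14.81; W sinα = 35.1
Slice 6: Δl = 1.8/cos35.2° = 2.203 m; N'_6 = 25·cos35.2° − 4·2.203 = 11.6; c'Δl = 13.44; W sinα = 14.4
Σc'Δl = 79.1 kN/m; ΣN' = 275.9 kN/m; ΣW sinα = 78.9 kN/m
Resisting = 79.1 + 275.9·tan34.8° = 79.1 + 191.7 = 270.8 kN/m
FS = 270.8 / 78.9 = 3.433

FS = 3.43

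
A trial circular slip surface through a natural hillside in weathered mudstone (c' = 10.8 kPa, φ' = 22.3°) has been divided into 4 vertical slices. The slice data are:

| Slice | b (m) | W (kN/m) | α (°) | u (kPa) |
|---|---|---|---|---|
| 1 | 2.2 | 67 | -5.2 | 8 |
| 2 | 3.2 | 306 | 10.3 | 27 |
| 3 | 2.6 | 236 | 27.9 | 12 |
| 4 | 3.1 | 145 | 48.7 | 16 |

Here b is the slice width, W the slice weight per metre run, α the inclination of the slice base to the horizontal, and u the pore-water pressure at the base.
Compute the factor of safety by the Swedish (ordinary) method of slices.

FS = 1.23

Ordinary method of slices: FS = Σ[c'·Δl_i + (W_i cosα_i − u_i·Δl_i)·tanφ'] / Σ W_i sinα_i, with Δl_i = b_i / cosα_i.
Slice 1: Δl = 2.2/cos(-5.2°) = 2.209 m; N'_1 = 67·cos(-5.2°) − 8·2.209 = 49.1; c'Δl = 23.86; W sinα = -6.1
Slice 2: Δl = 3.2/cos10.3° = 3.252 m; N'_2 = 306·cos10.3° − 27·3.252 = 213.3; c'Δl = 35.13; W sinα = 54.7
Slice 3: Δl = 2.6/cos27.9° = 2.942 m; N'_3 = 236·cos27.9° − 12·2.942 = 173.3; c'Δl = 31.77; W sinα = 110.4
Slice 4: Δl = 3.1/cos48.7° = 4.697 m; N'_4 = 145·cos48.7° − 16·4.697 = 20.5; c'Δl = 50.73; W sinα = 108.9
Σc'Δl = 141.5 kN/m; ΣN' = 456.1 kN/m; ΣW sinα = 268.0 kN/m
Resisting = 141.5 + 456.1·tan22.3° = 141.5 + 187.1 = 328.6 kN/m
FS = 328.6 / 268.0 = 1.226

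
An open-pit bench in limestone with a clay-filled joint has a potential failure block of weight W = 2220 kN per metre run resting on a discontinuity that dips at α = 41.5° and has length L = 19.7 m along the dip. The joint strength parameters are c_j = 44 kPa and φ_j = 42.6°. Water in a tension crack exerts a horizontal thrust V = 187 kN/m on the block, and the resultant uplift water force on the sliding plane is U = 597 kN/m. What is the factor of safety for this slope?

Resolving the block weight along and normal to the plane and applying the Mohr–Coulomb strength on the joint:
N' = W cosα − U − V sinα = 2220·cos41.5° − 597 − 187·sin41.5° = 941.8 kN/m
Driving force T = W sinα + V cosα = 2220·sin41.5° + 187·cos41.5° = 1611.1 kN/m
Resisting force R = c_j·L + N'·tanφ_j = 44·19.7 + 941.8·tan42.6° = 866.8 + 866.0 = 1732.8 kN/m
FS = R / T = 1732.8 / 1611.1 = 1.076

FS = 1.08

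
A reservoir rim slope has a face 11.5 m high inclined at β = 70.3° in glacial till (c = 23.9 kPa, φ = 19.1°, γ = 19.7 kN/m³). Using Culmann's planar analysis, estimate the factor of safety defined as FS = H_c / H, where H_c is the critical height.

FS = 1.01

H_c = (4c/γ) · sinβ cosφ / [1 − cos(β − φ)]
    = (4·23.9/19.7) · sin70.3°·cos19.1° / [1 − cos51.2°]
    = 4.853 · 0.8896 / 0.3734 = 11.56 m
FS = H_c / H = 11.56 / 11.5 = 1.005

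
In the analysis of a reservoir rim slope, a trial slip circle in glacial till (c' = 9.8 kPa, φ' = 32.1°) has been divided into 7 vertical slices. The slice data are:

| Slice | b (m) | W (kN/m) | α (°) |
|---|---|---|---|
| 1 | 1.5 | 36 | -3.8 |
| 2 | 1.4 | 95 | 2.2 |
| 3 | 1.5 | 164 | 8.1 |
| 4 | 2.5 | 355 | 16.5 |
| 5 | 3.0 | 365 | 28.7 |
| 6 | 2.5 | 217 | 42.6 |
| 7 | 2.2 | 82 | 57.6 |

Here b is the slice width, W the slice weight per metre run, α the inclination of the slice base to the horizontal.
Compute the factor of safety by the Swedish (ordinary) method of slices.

Ordinary method of slices: FS = Σ[c'·Δl_i + (W_i cosα_i)·tanφ'] / Σ W_i sinα_i, with Δl_i = b_i / cosα_i.
Slice 1: Δl = 1.5/cos(-3.8°) = 1.503 m; N'_1 = 36·cos(-3.8°) = 35.9; c'Δl = 14.73; W sinα = -2.4
Slice 2: Δl = 1.4/cos2.2° = 1.401 m; N'_2 = 95·cos2.2° = 94.9; c'Δl = 13.73; W sinα = 3.6
Slice 3: Δl = 1.5/cos8.1° = 1.515 m; N'_3 = 164·cos8.1° = 162.4; c'Δl = 14.85; W sinα = 23.1
Slice 4: Δl = 2.5/cos16.5° = 2.607 m; N'_4 = 355·cos16.5° = 340.4; c'Δl = 25.55; W sinα = 100.8
Slice 5: Δl = 3.0/cos28.7° = 3.420 m; N'_5 = 365·cos28.7° = 320.2; c'Δl = 33.52; W sinα = 175.3
Slice 6: Δl = 2.5/cos42.6° = 3.396 m; N'_6 = 217·cos42.6° = 159.7; c'Δl = 33.28; W sinα = 146.9
Slice 7: Δl = 2.2/cos57.6° = 4.106 m; N'_7 = 82·cos57.6° = 43.9; c'Δl = 40.24; W sinα = 69.2
Σc'Δl = 175.9 kN/m; ΣN' = 1157.4 kN/m; ΣW sinα = 516.6 kN/m
Resisting = 175.9 + 1157.4·tan32.1° = 175.9 + 726.1 = 902.0 kN/m
FS = 902.0 / 516.6 = 1.746

FS = 1.75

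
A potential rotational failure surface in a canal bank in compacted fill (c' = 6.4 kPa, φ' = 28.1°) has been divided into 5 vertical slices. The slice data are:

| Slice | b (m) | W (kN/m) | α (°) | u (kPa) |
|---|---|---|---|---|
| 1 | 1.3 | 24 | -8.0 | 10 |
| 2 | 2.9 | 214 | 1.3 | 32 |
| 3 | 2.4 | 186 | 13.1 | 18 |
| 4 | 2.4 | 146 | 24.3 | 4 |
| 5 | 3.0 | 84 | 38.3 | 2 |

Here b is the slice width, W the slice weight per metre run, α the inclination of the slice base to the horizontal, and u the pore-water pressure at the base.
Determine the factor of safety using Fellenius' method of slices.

Ordinary method of slices: FS = Σ[c'·Δl_i + (W_i cosα_i − u_i·Δl_i)·tanφ'] / Σ W_i sinα_i, with Δl_i = b_i / cosα_i.
Slice 1: Δl = 1.3/cos(-8.0°) = 1.313 m; N'_1 = 24·cos(-8.0°) − 10·1.313 = 10.6; c'Δl = 8.40; W sinα = -3.3
Slice 2: Δl = 2.9/cos1.3° = 2.901 m; N'_2 = 214·cos1.3° − 32·2.901 = 121.1; c'Δl = 18.56; W sinα = 4.9
Slice 3: Δl = 2.4/cos13.1° = 2.464 m; N'_3 = 186·cos13.1° − 18·2.464 = 136.8; c'Δl = 15.77; W sinα = 42.2
Slice 4: Δl = 2.4/cos24.3° = 2.633 m; N'_4 = 146·cos24.3° − 4·2.633 = 122.5; c'Δl = 16.85; W sinα = 60.1
Slice 5: Δl = 3.0/cos38.3° = 3.823 m; N'_5 = 84·cos38.3° − 2·3.823 = 58.3; c'Δl = 24.47; W sinα = 52.1
Σc'Δl = 84.1 kN/m; ΣN' = 449.4 kN/m; ΣW sinα = 155.8 kN/m
Resisting = 84.1 + 449.4·tan28.1° = 84.1 + 239.9 = 324.0 kN/m
FS = 324.0 / 155.8 = 2.079

FS = 2.08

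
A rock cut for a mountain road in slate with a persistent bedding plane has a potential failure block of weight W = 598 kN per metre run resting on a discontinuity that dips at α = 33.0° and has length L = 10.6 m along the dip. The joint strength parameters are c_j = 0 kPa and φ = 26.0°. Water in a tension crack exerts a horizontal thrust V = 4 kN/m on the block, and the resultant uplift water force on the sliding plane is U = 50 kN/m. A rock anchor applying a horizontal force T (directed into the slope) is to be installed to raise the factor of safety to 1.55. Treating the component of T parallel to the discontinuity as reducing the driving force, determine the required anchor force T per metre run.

T = 186 kN/m

Resolving forces along and normal to the sliding plane, with the horizontal anchor force T adding T·sinα to the effective normal force and T·cosα acting up the plane against the driving force:
FS = [c_jL + (W cosα − U − V sinα + T sinα) tanφ] / [W sinα + V cosα − T cosα]
Without the anchor: N' = 449.3 kN/m, driving T_d = 329.0 kN/m, resisting R = 0·10.6 + 449.3·tan26.0° = 219.2 kN/m, FS = 0.67.
Setting FS = 1.55 and solving for T:
1.55·(329.0 − T cos33.0°) = 219.2 + T sin33.0°·tan26.0°
T·(sin33.0°·tan26.0° + 1.55·cos33.0°) = 1.55·329.0 − 219.2
T·(0.5446·0.4877 + 1.55·0.8387) = 510.0 − 219.2 = 290.9
T·1.5656 = 290.9
T = 185.8 kN/m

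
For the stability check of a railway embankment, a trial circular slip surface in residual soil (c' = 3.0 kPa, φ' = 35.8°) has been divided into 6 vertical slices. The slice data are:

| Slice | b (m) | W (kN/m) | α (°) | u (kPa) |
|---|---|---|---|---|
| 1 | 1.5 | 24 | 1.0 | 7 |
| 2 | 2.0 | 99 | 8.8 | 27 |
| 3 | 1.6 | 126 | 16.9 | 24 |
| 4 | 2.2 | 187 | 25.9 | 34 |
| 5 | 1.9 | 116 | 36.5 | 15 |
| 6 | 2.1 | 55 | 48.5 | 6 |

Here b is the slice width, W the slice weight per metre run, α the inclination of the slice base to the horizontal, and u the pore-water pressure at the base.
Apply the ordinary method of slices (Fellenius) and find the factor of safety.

FS = 1.04

Ordinary method of slices: FS = Σ[c'·Δl_i + (W_i cosα_i − u_i·Δl_i)·tanφ'] / Σ W_i sinα_i, with Δl_i = b_i / cosα_i.
Slice 1: Δl = 1.5/cos1.0° = 1.500 m; N'_1 = 24·cos1.0° − 7·1.500 = 13.5; c'Δl = 4.50; W sinα = 0.4
Slice 2: Δl = 2.0/cos8.8° = 2.024 m; N'_2 = 99·cos8.8° − 27·2.024 = 43.2; c'Δl = 6.07; W sinα = 15.1
Slice 3: Δl = 1.6/cos16.9° = 1.672 m; N'_3 = 126·cos16.9° − 24·1.672 = 80.4; c'Δl = 5.02; W sinα = 36.6
Slice 4: Δl = 2.2/cos25.9° = 2.446 m; N'_4 = 187·cos25.9° − 34·2.446 = 85.1; c'Δl = 7.34; W sinα = 81.7
Slice 5: Δl = 1.9/cos36.5° = 2.364 m; N'_5 = 116·cos36.5° − 15·2.364 = 57.8; c'Δl = 7.09; W sinα = 69.0
Slice 6: Δl = 2.1/cos48.5° = 3.169 m; N'_6 = 55·cos48.5° − 6·3.169 = 17.4; c'Δl = 9.51; W sinα = 41.2
Σc'Δl = 39.5 kN/m; ΣN' = 297.4 kN/m; ΣW sinα = 244.1 kN/m
Resisting = 39.5 + 297.4·tan35.8° = 39.5 + 214.5 = 254.0 kN/m
FS = 254.0 / 244.1 = 1.041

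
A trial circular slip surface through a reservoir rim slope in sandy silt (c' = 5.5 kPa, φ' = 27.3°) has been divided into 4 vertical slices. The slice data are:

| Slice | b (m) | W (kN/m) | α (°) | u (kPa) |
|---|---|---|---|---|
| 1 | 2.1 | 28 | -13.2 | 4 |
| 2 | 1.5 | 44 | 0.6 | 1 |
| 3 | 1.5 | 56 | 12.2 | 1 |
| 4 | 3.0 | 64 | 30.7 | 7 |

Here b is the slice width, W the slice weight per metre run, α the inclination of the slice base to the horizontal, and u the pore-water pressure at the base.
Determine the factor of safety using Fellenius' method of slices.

Ordinary method of slices: FS = Σ[c'·Δl_i + (W_i cosα_i − u_i·Δl_i)·tanφ'] / Σ W_i sinα_i, with Δl_i = b_i / cosα_i.
Slice 1: Δl = 2.1/cos(-13.2°) = 2.157 m; N'_1 = 28·cos(-13.2°) − 4·2.157 = 18.6; c'Δl = 11.86; W sinα = -6.4
Slice 2: Δl = 1.5/cos0.6° = 1.500 m; N'_2 = 44·cos0.6° − 1·1.500 = 42.5; c'Δl = 8.25; W sinα = 0.5
Slice 3: Δl = 1.5/cos12.2° = 1.535 m; N'_3 = 56·cos12.2° − 1·1.535 = 53.2; c'Δl = 8.44; W sinα = 11.8
Slice 4: Δl = 3.0/cos30.7° = 3.489 m; N'_4 = 64·cos30.7° − 7·3.489 = 30.6; c'Δl = 19.19; W sinα = 32.7
Σc'Δl = 47.7 kN/m; ΣN' = 144.9 kN/m; ΣW sinα = 38.6 kN/m
Resisting = 47.7 + 144.9·tan27.3° = 47.7 + 74.8 = 122.6 kN/m
FS = 122.6 / 38.6 = 3.177

FS = 3.18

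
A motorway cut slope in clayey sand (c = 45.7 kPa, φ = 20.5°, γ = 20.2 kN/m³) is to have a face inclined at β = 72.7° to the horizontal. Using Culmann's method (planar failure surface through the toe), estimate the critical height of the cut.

H_c = 20.91 m

Culmann's analysis gives the critical failure plane at α_cr = (β + φ)/2 = (72.7 + 20.5)/2 = 46.6°, and the critical height
H_c = (4c/γ) · sinβ cosφ / [1 − cos(β − φ)]
    = (4·45.7/20.2) · sin72.7°·cos20.5° / [1 − cos(52.2°)]
    = 9.050 · 0.9548·0.9367 / [1 − 0.6129]
    = 9.050 · 0.8943 / 0.3871
    = 20.91 m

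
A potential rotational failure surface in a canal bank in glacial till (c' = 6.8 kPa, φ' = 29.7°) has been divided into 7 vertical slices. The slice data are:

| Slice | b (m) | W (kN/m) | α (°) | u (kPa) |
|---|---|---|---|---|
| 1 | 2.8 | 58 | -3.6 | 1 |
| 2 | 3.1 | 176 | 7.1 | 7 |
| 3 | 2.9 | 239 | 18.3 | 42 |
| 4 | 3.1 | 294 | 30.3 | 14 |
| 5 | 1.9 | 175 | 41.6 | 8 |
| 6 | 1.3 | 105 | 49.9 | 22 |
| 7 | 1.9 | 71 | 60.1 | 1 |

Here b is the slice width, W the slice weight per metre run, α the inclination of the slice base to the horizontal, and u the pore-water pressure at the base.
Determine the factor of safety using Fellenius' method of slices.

Ordinary method of slices: FS = Σ[c'·Δl_i + (W_i cosα_i − u_i·Δl_i)·tanφ'] / Σ W_i sinα_i, with Δl_i = b_i / cosα_i.
Slice 1: Δl = 2.8/cos(-3.6°) = 2.806 m; N'_1 = 58·cos(-3.6°) − 1·2.806 = 55.1; c'Δl = 19.08; W sinα = -3.6
Slice 2: Δl = 3.1/cos7.1° = 3.124 m; N'_2 = 176·cos7.1° − 7·3.124 = 152.8; c'Δl = 21.24; W sinα = 21.8
Slice 3: Δl = 2.9/cos18.3° = 3.054 m; N'_3 = 239·cos18.3° − 42·3.054 = 98.6; c'Δl = 20.77; W sinα = 75.0
Slice 4: Δl = 3.1/cos30.3° = 3.590 m; N'_4 = 294·cos30.3° − 14·3.590 = 203.6; c'Δl = 24.42; W sinα = 148.3
Slice 5: Δl = 1.9/cos41.6° = 2.541 m; N'_5 = 175·cos41.6° − 8·2.541 = 110.5; c'Δl = 17.28; W sinα = 116.2
Slice 6: Δl = 1.3/cos49.9° = 2.018 m; N'_6 = 105·cos49.9° − 22·2.018 = 23.2; c'Δl = 13.72; W sinα = 80.3
Slice 7: Δl = 1.9/cos60.1° = 3.812 m; N'_7 = 71·cos60.1° − 1·3.812 = 31.6; c'Δl = 25.92; W sinα = 61.5
Σc'Δl = 142.4 kN/m; ΣN' = 675.4 kN/m; ΣW sinα = 499.5 kN/m
Resisting = 142.4 + 675.4·tan29.7° = 142.4 + 385.2 = 527.7 kN/m
FS = 527.7 / 499.5 = 1.056

FS = 1.06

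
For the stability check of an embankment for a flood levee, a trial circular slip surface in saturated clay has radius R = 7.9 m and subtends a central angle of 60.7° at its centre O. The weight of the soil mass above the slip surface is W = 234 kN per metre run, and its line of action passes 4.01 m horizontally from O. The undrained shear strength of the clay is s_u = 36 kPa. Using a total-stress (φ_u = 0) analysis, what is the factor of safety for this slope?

FS = 2.54

Taking moments about the centre O, the resisting moment is provided by the undrained shear strength acting along the arc:
Arc length L_a = R·θ = 7.9·(60.7°·π/180) = 7.9·1.0594 = 8.37 m
M_R = s_u·L_a·R = 36·8.37·7.9 = 2380.3 kN·m/m
M_D = W·d = 234·4.01 = 938.3 kN·m/m
FS = M_R / M_D = 2380.3 / 938.3 = 2.537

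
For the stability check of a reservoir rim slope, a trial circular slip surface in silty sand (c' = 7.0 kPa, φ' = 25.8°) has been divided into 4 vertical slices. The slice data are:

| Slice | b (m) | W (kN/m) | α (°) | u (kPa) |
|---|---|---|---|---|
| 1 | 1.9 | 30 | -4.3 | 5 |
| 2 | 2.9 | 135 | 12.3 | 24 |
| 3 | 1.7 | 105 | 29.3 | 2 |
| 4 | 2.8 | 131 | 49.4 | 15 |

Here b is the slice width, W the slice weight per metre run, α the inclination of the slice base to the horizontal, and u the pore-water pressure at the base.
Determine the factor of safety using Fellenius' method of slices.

FS = 0.96

Ordinary method of slices: FS = Σ[c'·Δl_i + (W_i cosα_i − u_i·Δl_i)·tanφ'] / Σ W_i sinα_i, with Δl_i = b_i / cosα_i.
Slice 1: Δl = 1.9/cos(-4.3°) = 1.905 m; N'_1 = 30·cos(-4.3°) − 5·1.905 = 20.4; c'Δl = 13.34; W sinα = -2.2
Slice 2: Δl = 2.9/cos12.3° = 2.968 m; N'_2 = 135·cos12.3° − 24·2.968 = 60.7; c'Δl = 20.78; W sinα = 28.8
Slice 3: Δl = 1.7/cos29.3° = 1.949 m; N'_3 = 105·cos29.3° − 2·1.949 = 87.7; c'Δl = 13.65; W sinα = 51.4
Slice 4: Δl = 2.8/cos49.4° = 4.303 m; N'_4 = 131·cos49.4° − 15·4.303 = 20.7; c'Δl = 30.12; W sinα = 99.5
Σc'Δl = 77.9 kN/m; ΣN' = 189.4 kN/m; ΣW sinα = 177.4 kN/m
Resisting = 77.9 + 189.4·tan25.8° = 77.9 + 91.6 = 169.5 kN/m
FS = 169.5 / 177.4 = 0.955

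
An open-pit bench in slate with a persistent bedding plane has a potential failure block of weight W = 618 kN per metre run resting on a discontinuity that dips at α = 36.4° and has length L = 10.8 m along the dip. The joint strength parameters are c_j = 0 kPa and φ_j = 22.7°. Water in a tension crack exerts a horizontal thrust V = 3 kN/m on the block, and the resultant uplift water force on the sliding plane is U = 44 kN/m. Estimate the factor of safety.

Resolving the block weight along and normal to the plane and applying the Mohr–Coulomb strength on the joint:
N' = W cosα − U − V sinα = 618·cos36.4° − 44 − 3·sin36.4° = 451.6 kN/m
Driving force T = W sinα + V cosα = 618·sin36.4° + 3·cos36.4° = 369.1 kN/m
Resisting force R = c_j·L + N'·tanφ_j = 0·10.8 + 451.6·tan22.7° = 0.0 + 188.9 = 188.9 kN/m
FS = R / T = 188.9 / 369.1 = 0.512

FS = 0.51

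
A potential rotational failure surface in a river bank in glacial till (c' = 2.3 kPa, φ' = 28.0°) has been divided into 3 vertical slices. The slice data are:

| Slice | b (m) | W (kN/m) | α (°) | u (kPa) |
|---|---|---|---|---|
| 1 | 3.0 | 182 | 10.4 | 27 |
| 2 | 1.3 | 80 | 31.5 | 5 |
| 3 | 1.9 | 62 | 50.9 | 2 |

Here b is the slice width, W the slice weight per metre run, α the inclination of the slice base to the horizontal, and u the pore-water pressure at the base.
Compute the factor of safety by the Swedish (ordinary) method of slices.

FS = 0.97

Ordinary method of slices: FS = Σ[c'·Δl_i + (W_i cosα_i − u_i·Δl_i)·tanφ'] / Σ W_i sinα_i, with Δl_i = b_i / cosα_i.
Slice 1: Δl = 3.0/cos10.4° = 3.050 m; N'_1 = 182·cos10.4° − 27·3.050 = 96.7; c'Δl = 7.02; W sinα = 32.9
Slice 2: Δl = 1.3/cos31.5° = 1.525 m; N'_2 = 80·cos31.5° − 5·1.525 = 60.6; c'Δl = 3.51; W sinα = 41.8
Slice 3: Δl = 1.9/cos50.9° = 3.013 m; N'_3 = 62·cos50.9° − 2·3.013 = 33.1; c'Δl = 6.93; W sinα = 48.1
Σc'Δl = 17.5 kN/m; ΣN' = 190.3 kN/m; ΣW sinα = 122.8 kN/m
Resisting = 17.5 + 190.3·tan28.0° = 17.5 + 101.2 = 118.6 kN/m
FS = 118.6 / 122.8 = 0.966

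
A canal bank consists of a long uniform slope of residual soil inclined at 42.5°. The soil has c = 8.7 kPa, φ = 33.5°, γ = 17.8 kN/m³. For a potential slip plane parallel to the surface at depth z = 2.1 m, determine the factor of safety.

FS = 1.19

For an infinite slope with a slip plane parallel to the surface (no pore pressure): FS = [c + γz cos²β tanφ] / [γz sinβ cosβ].
γz = 17.8·2.1 = 37.38 kN/m²
Numerator = 8.7 + 37.38·cos²42.5°·tan33.5° = 8.7 + 37.38·0.5436·0.6619 = 22.149 kPa
Denominator = 37.38·sin42.5°·cos42.5° = 37.38·0.6756·0.7373 = 18.619 kPa
FS = 22.149 / 18.619 = 1.190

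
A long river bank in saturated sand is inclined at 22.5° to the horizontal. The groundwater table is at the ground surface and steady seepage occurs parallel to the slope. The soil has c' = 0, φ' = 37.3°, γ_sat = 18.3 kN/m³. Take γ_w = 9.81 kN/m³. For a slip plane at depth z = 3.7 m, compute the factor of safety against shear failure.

With seepage parallel to the slope and the water table at the surface, the effective normal stress on the slip plane uses the buoyant unit weight γ' = γ_sat − γ_w while the driving shear stress uses γ_sat:
FS = [c' + γ' z cos²β tanφ'] / [γ_sat z sinβ cosβ]
(For c' = 0 this reduces to FS = (γ'/γ_sat)·tanφ'/tanβ.)
γ' = 18.3 − 9.81 = 8.49 kN/m³
Numerator = 0.0 + 8.49·3.7·cos²22.5°·tan37.3° = 0.0 + 8.49·3.7·0.8536·0.7618 = 20.426 kPa
Denominator = 18.3·3.7·sin22.5°·cos22.5° = 18.3·3.7·0.3827·0.9239 = 23.939 kPa
FS = 20.426 / 23.939 = 0.853

FS = 0.85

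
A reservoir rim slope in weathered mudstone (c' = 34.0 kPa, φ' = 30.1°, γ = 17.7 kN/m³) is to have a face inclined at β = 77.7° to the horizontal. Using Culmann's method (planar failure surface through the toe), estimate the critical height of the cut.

Culmann's analysis gives the critical failure plane at α_cr = (β + φ')/2 = (77.7 + 30.1)/2 = 53.9°, and the critical height
H_c = (4c'/γ) · sinβ cosφ' / [1 − cos(β − φ')]
    = (4·34.0/17.7) · sin77.7°·cos30.1° / [1 − cos(47.6°)]
    = 7.684 · 0.9770·0.8652 / [1 − 0.6743]
    = 7.684 · 0.8453 / 0.3257
    = 19.94 m

H_c = 19.94 m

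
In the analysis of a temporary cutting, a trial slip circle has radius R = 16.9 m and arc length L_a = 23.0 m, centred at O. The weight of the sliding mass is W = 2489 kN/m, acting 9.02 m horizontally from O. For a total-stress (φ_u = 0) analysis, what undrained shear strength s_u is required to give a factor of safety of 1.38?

FS = s_u·L_a·R / (W·d), so s_u = FS·W·d / (L_a·R).
s_u = 1.38·2489·9.02 / (23.00·16.9) = 30982.1 / 388.70 = 79.71 kPa

s_u = 79.7 kPa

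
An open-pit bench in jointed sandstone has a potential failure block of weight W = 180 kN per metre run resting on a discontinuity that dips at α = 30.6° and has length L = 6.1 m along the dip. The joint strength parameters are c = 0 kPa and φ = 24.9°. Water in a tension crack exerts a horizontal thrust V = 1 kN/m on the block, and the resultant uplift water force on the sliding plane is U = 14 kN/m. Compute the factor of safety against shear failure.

FS = 0.70

Resolving the block weight along and normal to the plane and applying the Mohr–Coulomb strength on the joint:
N' = W cosα − U − V sinα = 180·cos30.6° − 14 − 1·sin30.6° = 140.4 kN/m
Driving force T = W sinα + V cosα = 180·sin30.6° + 1·cos30.6° = 92.5 kN/m
Resisting force R = c·L + N'·tanφ = 0·6.1 + 140.4·tan24.9° = 0.0 + 65.2 = 65.2 kN/m
FS = R / T = 65.2 / 92.5 = 0.705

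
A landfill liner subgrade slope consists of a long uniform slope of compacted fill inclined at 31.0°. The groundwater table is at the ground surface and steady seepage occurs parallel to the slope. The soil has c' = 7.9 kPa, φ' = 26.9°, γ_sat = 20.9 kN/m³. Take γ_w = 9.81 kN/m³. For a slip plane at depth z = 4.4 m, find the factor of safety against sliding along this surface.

FS = 0.64

With seepage parallel to the slope and the water table at the surface, the effective normal stress on the slip plane uses the buoyant unit weight γ' = γ_sat − γ_w while the driving shear stress uses γ_sat:
FS = [c' + γ' z cos²β tanφ'] / [γ_sat z sinβ cosβ]
γ' = 20.9 − 9.81 = 11.09 kN/m³
Numerator = 7.9 + 11.09·4.4·cos²31.0°·tan26.9° = 7.9 + 11.09·4.4·0.7347·0.5073 = 26.089 kPa
Denominator = 20.9·4.4·sin31.0°·cos31.0° = 20.9·4.4·0.5150·0.8572 = 40.598 kPa
FS = 26.089 / 40.598 = 0.643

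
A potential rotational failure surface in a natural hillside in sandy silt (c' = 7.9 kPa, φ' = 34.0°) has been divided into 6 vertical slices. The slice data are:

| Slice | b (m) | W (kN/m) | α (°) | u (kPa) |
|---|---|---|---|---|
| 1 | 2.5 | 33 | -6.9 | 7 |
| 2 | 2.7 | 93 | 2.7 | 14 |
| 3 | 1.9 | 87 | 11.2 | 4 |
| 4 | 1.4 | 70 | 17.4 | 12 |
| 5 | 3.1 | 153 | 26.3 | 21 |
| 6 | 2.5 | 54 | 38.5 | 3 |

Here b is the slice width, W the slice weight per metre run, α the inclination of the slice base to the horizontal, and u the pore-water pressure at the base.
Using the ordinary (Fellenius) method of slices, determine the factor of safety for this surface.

Ordinary method of slices: FS = Σ[c'·Δl_i + (W_i cosα_i − u_i·Δl_i)·tanφ'] / Σ W_i sinα_i, with Δl_i = b_i / cosα_i.
Slice 1: Δl = 2.5/cos(-6.9°) = 2.518 m; N'_1 = 33·cos(-6.9°) − 7·2.518 = 15.1; c'Δl = 19.89; W sinα = -4.0
Slice 2: Δl = 2.7/cos2.7° = 2.703 m; N'_2 = 93·cos2.7° − 14·2.703 = 55.1; c'Δl = 21.35; W sinα = 4.4
Slice 3: Δl = 1.9/cos11.2° = 1.937 m; N'_3 = 87·cos11.2° − 4·1.937 = 77.6; c'Δl = 15.30; W sinα = 16.9
Slice 4: Δl = 1.4/cos17.4° = 1.467 m; N'_4 = 70·cos17.4° − 12·1.467 = 49.2; c'Δl = 11.59; W sinα = 20.9
Slice 5: Δl = 3.1/cos26.3° = 3.458 m; N'_5 = 153·cos26.3° − 21·3.458 = 64.5; c'Δl = 27.32; W sinα = 67.8
Slice 6: Δl = 2.5/cos38.5° = 3.194 m; N'_6 = 54·cos38.5° − 3·3.194 = 32.7; c'Δl = 25.24; W sinα = 33.6
Σc'Δl = 120.7 kN/m; ΣN' = 294.2 kN/m; ΣW sinα = 139.7 kN/m
Resisting = 120.7 + 294.2·tan34.0° = 120.7 + 198.4 = 319.1 kN/m
FS = 319.1 / 139.7 = 2.285

FS = 2.29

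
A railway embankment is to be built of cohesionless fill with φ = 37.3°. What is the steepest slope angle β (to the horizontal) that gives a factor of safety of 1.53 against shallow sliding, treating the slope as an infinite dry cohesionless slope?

For an infinite dry cohesionless slope FS = tanφ/tanβ, so tanβ = tanφ / FS.
tanβ = tan37.3° / 1.53 = 0.7618 / 1.53 = 0.4979
β = arctan(0.4979) = 26.47°

β = 26.5°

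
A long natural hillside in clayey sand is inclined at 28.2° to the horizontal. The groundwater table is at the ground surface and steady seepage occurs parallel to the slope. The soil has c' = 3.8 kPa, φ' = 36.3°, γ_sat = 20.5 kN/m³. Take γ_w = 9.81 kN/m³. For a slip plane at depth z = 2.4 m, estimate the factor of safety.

FS = 0.90

With seepage parallel to the slope and the water table at the surface, the effective normal stress on the slip plane uses the buoyant unit weight γ' = γ_sat − γ_w while the driving shear stress uses γ_sat:
FS = [c' + γ' z cos²β tanφ'] / [γ_sat z sinβ cosβ]
γ' = 20.5 − 9.81 = 10.69 kN/m³
Numerator = 3.8 + 10.69·2.4·cos²28.2°·tan36.3° = 3.8 + 10.69·2.4·0.7767·0.7346 = 18.438 kPa
Denominator = 20.5·2.4·sin28.2°·cos28.2° = 20.5·2.4·0.4726·0.8813 = 20.490 kPa
FS = 18.438 / 20.490 = 0.900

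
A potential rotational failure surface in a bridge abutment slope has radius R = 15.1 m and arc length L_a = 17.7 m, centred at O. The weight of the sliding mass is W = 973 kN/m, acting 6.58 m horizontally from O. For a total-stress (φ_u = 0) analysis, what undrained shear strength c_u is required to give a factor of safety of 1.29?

c_u = 30.9 kPa

FS = c_u·L_a·R / (W·d), so c_u = FS·W·d / (L_a·R).
c_u = 1.29·973·6.58 / (17.70·15.1) = 8259.0 / 267.27 = 30.90 kPa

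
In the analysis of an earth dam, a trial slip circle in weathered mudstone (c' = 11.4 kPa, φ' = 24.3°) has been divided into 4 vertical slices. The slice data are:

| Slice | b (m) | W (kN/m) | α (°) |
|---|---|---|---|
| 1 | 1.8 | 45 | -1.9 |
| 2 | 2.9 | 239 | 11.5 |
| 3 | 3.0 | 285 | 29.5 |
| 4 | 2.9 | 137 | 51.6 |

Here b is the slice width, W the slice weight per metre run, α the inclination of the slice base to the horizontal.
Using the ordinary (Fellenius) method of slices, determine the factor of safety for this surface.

FS = 1.44

Ordinary method of slices: FS = Σ[c'·Δl_i + (W_i cosα_i)·tanφ'] / Σ W_i sinα_i, with Δl_i = b_i / cosα_i.
Slice 1: Δl = 1.8/cos(-1.9°) = 1.801 m; N'_1 = 45·cos(-1.9°) = 45.0; c'Δl = 20.53; W sinα = -1.5
Slice 2: Δl = 2.9/cos11.5° = 2.959 m; N'_2 = 239·cos11.5° = 234.2; c'Δl = 33.74; W sinα = 47.6
Slice 3: Δl = 3.0/cos29.5° = 3.447 m; N'_3 = 285·cos29.5° = 248.1; c'Δl = 39.29; W sinα = 140.3
Slice 4: Δl = 2.9/cos51.6° = 4.669 m; N'_4 = 137·cos51.6° = 85.1; c'Δl = 53.22; W sinα = 107.4
Σc'Δl = 146.8 kN/m; ΣN' = 612.3 kN/m; ΣW sinα = 293.9 kN/m
Resisting = 146.8 + 612.3·tan24.3° = 146.8 + 276.5 = 423.3 kN/m
FS = 423.3 / 293.9 = 1.440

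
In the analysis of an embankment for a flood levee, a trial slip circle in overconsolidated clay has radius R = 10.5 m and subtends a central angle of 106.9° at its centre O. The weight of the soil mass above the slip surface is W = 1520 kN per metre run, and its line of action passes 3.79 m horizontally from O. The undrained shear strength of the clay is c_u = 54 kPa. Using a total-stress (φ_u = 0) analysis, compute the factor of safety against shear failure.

FS = 1.93

Taking moments about the centre O, the resisting moment is provided by the undrained shear strength acting along the arc:
Arc length L_a = R·θ = 10.5·(106.9°·π/180) = 10.5·1.8658 = 19.59 m
M_R = c_u·L_a·R = 54·19.59·10.5 = 11107.8 kN·m/m
M_D = W·d = 1520·3.79 = 5760.8 kN·m/m
FS = M_R / M_D = 11107.8 / 5760.8 = 1.928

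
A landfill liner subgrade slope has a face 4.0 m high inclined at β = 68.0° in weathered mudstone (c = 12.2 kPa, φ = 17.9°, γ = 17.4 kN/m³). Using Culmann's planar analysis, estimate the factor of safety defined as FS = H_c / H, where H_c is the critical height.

H_c = (4c/γ) · sinβ cosφ / [1 − cos(β − φ)]
    = (4·12.2/17.4) · sin68.0°·cos17.9° / [1 − cos50.1°]
    = 2.805 · 0.8823 / 0.3586 = 6.90 m
FS = H_c / H = 6.90 / 4.0 = 1.725

FS = 1.73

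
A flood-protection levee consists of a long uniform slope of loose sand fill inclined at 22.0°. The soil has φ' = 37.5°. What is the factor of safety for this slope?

For a dry cohesionless infinite slope the factor of safety is FS = tanφ' / tanβ.
FS = tan37.5° / tan22.0° = 0.7673 / 0.4040 = 1.899

FS = 1.90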